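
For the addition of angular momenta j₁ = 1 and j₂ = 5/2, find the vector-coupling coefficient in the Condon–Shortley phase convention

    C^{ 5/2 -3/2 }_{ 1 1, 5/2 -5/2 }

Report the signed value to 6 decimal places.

+0.534522

triangle: 1!×1!×4!/7! = 24/5040
(j±m)!: 2!×0!×0!×5!×1!×4! = 5760
prefactor² = (2J+1)×Δ×N² = 1152/7
  k=0: +1/(0!×1!×0!×0!×1!×4!) = 1/24
Σ = 1/24  ⇒  CG² = 1152/7×1/24² = 2/7
CG = +√(2/7) = +0.534522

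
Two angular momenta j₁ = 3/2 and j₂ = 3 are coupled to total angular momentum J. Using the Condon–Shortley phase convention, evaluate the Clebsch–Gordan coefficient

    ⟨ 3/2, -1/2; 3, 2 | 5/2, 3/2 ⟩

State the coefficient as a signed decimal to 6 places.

+0.267261

√[6·2!1!4!/8! · 1!2!5!1!4!1!] = √(288/7)
  +(−1)^1/∏(1,1,1,4,0,0)! = -1/24  (running -1/24)
  +(−1)^2/∏(2,0,0,3,1,1)! = 1/12  (running 1/24)
⟨..|..⟩ = √(288/7)·(1/24) = +0.267261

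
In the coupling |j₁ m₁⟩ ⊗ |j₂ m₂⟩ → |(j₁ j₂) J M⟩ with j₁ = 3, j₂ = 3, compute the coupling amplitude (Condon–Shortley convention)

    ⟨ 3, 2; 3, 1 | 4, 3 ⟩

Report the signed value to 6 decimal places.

j₁+j₂−J=2  J+j₁−j₂=4  J−j₁+j₂=4  j₁+j₂+J+1=11
(j₁±m₁, j₂±m₂, J±M) = (5,1,4,2,7,1)
P² = 82944/11
sum k=0..1:
  [0] +1/288 = 1/288
  [1] −1/144 = -1/144
S = -1/288
C² = P²·S² = 1/11 ; C = -0.301511

−√(1/11) = -0.301511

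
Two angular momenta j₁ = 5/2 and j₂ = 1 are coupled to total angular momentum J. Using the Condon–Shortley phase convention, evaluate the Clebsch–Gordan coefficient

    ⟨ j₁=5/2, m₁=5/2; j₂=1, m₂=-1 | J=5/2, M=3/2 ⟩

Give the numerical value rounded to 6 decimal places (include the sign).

triangle: 1!*4!*1!/7! = 24/5040
(j±m)!: 5!*0!*0!*2!*4!*1! = 5760
prefactor² = (2J+1)*Δ*N² = 1152/7
  k=0: +1/(0!*1!*0!*0!*4!*1!) = 1/24
Σ = 1/24  ⇒  CG² = 1152/7*1/24² = 2/7
CG = +√(2/7) = +0.534522

+√(2/7) ≈ +0.534522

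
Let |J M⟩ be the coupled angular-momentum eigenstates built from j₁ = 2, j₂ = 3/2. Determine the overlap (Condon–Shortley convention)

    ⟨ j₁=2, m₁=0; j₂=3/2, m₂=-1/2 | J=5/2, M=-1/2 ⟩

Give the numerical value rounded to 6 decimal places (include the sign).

+√(3/35) = +0.292770

√[6·1!3!2!/7! · 2!2!1!2!2!3!] = √(48/35)
  +(−1)^0/∏(0,1,2,1,1,1)! = 1/2  (running 1/2)
  +(−1)^1/∏(1,0,1,0,2,2)! = -1/4  (running 1/4)
⟨..|..⟩ = √(48/35)·(1/4) = +0.292770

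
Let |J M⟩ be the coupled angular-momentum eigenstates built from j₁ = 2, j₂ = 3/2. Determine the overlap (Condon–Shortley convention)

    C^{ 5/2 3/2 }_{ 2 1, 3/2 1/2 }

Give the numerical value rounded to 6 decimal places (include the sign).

√[6·1!3!2!/7! · 3!1!2!1!4!1!] = √(144/35)
  +(−1)^0/∏(0,1,1,2,2,0)! = 1/4  (running 1/4)
  +(−1)^1/∏(1,0,0,1,3,1)! = -1/6  (running 1/12)
⟨..|..⟩ = √(144/35)·(1/12) = +0.169031

+0.169031  (= +√(1/35))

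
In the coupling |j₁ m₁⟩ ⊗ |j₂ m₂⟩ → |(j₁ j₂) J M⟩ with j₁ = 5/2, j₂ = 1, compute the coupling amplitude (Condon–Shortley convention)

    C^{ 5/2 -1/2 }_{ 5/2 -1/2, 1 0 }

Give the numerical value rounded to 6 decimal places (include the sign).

−√(1/35) = -0.169031

√[6·1!4!1!/7! · 2!3!1!1!2!3!] = √(144/35)
  +(−1)^0/∏(0,1,3,1,1,0)! = 1/6  (running 1/6)
  +(−1)^1/∏(1,0,2,0,2,1)! = -1/4  (running -1/12)
⟨..|..⟩ = √(144/35)·(-1/12) = -0.169031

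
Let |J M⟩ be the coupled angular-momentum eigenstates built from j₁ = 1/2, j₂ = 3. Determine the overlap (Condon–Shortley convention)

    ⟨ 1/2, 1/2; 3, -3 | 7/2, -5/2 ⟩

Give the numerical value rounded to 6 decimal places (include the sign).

triangle: 0!*1!*6!/8! = 720/40320
(j±m)!: 1!*0!*0!*6!*1!*6! = 518400
prefactor² = (2J+1)*Δ*N² = 518400/7
  k=0: +1/(0!*0!*0!*0!*1!*6!) = 1/720
Σ = 1/720  ⇒  CG² = 518400/7*1/720² = 1/7
CG = +√(1/7) = +0.377964

+0.377964  (= +√(1/7))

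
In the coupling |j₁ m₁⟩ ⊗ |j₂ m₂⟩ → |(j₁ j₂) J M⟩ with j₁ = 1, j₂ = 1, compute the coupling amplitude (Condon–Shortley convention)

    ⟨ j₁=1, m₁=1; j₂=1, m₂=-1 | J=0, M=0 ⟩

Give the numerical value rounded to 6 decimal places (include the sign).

√[1·2!0!0!/3! · 2!0!0!2!0!0!] = √(4/3)
  +(−1)^0/∏(0,2,0,0,0,0)! = 1/2  (running 1/2)
⟨..|..⟩ = √(4/3)·(1/2) = +0.577350

+√(1/3) = +0.577350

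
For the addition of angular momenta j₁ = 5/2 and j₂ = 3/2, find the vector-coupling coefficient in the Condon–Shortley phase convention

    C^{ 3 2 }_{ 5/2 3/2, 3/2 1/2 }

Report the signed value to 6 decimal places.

+0.288675  (= +√(1/12))

triangle: 1!×4!×2!/8! = 48/40320
(j±m)!: 4!×1!×2!×1!×5!×1! = 5760
prefactor² = (2J+1)×Δ×N² = 48
  k=0: +1/(0!×1!×1!×2!×3!×0!) = 1/12
  k=1: −1/(1!×0!×0!×1!×4!×1!) = -1/24
Σ = 1/24  ⇒  CG² = 48×1/24² = 1/12
CG = +√(1/12) = +0.288675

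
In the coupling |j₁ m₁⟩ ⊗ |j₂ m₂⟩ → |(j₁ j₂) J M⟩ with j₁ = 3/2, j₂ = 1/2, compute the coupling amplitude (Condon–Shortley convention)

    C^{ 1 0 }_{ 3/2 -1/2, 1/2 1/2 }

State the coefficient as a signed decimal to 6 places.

√[3·1!2!0!/4! · 1!2!1!0!1!1!] = √(1/2)
  +(−1)^1/∏(1,0,1,0,1,0)! = -1  (running -1)
⟨..|..⟩ = √(1/2)·(-1) = -0.707107

-0.707107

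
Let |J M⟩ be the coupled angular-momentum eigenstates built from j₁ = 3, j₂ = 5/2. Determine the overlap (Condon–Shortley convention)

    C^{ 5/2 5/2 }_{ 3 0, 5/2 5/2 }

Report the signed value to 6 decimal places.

−√(5/42) = -0.345033

triangle: 3!*3!*2!/9! = 72/362880
(j±m)!: 3!*3!*5!*0!*5!*0! = 518400
prefactor² = (2J+1)*Δ*N² = 4320/7
  k=3: −1/(3!*0!*0!*2!*3!*0!) = -1/72
Σ = -1/72  ⇒  CG² = 4320/7*(-1/72)² = 5/42
CG = −√(5/42) = -0.345033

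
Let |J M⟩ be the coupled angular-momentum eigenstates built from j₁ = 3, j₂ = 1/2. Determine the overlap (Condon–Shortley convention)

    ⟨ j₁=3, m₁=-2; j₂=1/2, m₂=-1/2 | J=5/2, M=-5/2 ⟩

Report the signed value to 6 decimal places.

√[6·1!5!0!/7! · 1!5!0!1!0!5!] = √(14400/7)
  +(−1)^0/∏(0,1,5,0,0,0)! = 1/120  (running 1/120)
⟨..|..⟩ = √(14400/7)·(1/120) = +0.377964

+√(1/7) = +0.377964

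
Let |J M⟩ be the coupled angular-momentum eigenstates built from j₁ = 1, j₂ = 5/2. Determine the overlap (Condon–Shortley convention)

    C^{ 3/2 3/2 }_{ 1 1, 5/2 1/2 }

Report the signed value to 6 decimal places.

+√(1/15) = +0.258199

triangle: 2!*0!*3!/6! = 12/720
(j±m)!: 2!*0!*3!*2!*3!*0! = 144
prefactor² = (2J+1)*Δ*N² = 48/5
  k=0: +1/(0!*2!*0!*3!*0!*0!) = 1/12
Σ = 1/12  ⇒  CG² = 48/5*1/12² = 1/15
CG = +√(1/15) = +0.258199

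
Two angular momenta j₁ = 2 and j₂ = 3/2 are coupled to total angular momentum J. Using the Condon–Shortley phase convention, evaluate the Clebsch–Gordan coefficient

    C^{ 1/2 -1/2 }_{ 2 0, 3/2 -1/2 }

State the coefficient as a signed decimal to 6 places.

triangle: 3!·1!·0!/5! = 6/120
(j±m)!: 2!·2!·1!·2!·0!·1! = 8
prefactor² = (2J+1)·Δ·N² = 4/5
  k=1: −1/(1!·2!·1!·0!·0!·0!) = -1/2
Σ = -1/2  ⇒  CG² = 4/5·(-1/2)² = 1/5
CG = −√(1/5) = -0.447214

−√(1/5) = -0.447214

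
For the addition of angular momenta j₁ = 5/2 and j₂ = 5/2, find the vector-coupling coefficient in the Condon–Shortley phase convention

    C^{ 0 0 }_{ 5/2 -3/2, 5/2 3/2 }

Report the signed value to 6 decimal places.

j₁+j₂−J=5  J+j₁−j₂=0  J−j₁+j₂=0  j₁+j₂+J+1=6
(j₁±m₁, j₂±m₂, J±M) = (1,4,4,1,0,0)
P² = 96
sum k=4..4:
  [4] +1/24 = 1/24
S = 1/24
C² = P²·S² = 1/6 ; C = +0.408248

+0.408248  (= +√(1/6))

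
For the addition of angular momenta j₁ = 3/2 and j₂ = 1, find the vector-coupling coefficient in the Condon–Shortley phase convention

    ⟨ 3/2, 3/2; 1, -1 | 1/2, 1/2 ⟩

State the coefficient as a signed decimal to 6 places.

+√(1/2) ≈ +0.707107

j₁+j₂−J=2  J+j₁−j₂=1  J−j₁+j₂=0  j₁+j₂+J+1=4
(j₁±m₁, j₂±m₂, J±M) = (3,0,0,2,1,0)
P² = 2
sum k=0..0:
  [0] +1/2 = 1/2
S = 1/2
C² = P²·S² = 1/2 ; C = +0.707107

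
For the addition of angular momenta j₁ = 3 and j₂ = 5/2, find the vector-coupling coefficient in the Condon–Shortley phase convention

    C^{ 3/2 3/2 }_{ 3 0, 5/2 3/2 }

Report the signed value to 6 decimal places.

−√(6/35) ≈ -0.414039

√[4·4!2!1!/8! · 3!3!4!1!3!0!] = √(864/35)
  +(−1)^3/∏(3,1,0,1,2,0)! = -1/12  (running -1/12)
⟨..|..⟩ = √(864/35)·(-1/12) = -0.414039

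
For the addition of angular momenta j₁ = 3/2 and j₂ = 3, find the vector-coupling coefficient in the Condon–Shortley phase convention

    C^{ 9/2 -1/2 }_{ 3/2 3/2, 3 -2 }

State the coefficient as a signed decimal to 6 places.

j₁+j₂−J=0  J+j₁−j₂=3  J−j₁+j₂=6  j₁+j₂+J+1=10
(j₁±m₁, j₂±m₂, J±M) = (3,0,1,5,4,5)
P² = 172800/7
sum k=0..0:
  [0] +1/720 = 1/720
S = 1/720
C² = P²·S² = 1/21 ; C = +0.218218

+√(1/21) = +0.218218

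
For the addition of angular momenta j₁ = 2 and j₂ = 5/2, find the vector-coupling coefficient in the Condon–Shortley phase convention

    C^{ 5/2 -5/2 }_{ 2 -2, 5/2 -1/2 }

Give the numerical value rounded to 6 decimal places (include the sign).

√[6·2!2!3!/8! · 0!4!2!3!0!5!] = √(864/7)
  +(−1)^2/∏(2,0,2,0,0,3)! = 1/24  (running 1/24)
⟨..|..⟩ = √(864/7)·(1/24) = +0.462910

+0.462910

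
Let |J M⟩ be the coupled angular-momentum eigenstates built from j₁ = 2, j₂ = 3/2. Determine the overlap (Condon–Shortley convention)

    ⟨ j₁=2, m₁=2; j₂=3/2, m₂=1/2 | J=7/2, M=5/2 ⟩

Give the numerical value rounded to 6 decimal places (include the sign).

triangle: 0!*4!*3!/8! = 144/40320
(j±m)!: 4!*0!*2!*1!*6!*1! = 34560
prefactor² = (2J+1)*Δ*N² = 6912/7
  k=0: +1/(0!*0!*0!*2!*4!*1!) = 1/48
Σ = 1/48  ⇒  CG² = 6912/7*1/48² = 3/7
CG = +√(3/7) = +0.654654

+0.654654  (= +√(3/7))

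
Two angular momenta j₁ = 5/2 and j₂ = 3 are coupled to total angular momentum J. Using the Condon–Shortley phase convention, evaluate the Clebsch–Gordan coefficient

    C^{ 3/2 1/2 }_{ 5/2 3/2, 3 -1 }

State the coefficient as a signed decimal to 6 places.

√[4·4!1!2!/8! · 4!1!2!4!2!1!] = √(384/35)
  +(−1)^0/∏(0,4,1,2,0,0)! = 1/48  (running 1/48)
  +(−1)^1/∏(1,3,0,1,1,1)! = -1/6  (running -7/48)
⟨..|..⟩ = √(384/35)·(-7/48) = -0.483046

-0.483046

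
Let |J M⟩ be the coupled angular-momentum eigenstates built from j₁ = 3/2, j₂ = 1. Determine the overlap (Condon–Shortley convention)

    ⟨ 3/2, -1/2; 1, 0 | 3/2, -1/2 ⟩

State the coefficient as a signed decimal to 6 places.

j₁+j₂−J=1  J+j₁−j₂=2  J−j₁+j₂=1  j₁+j₂+J+1=5
(j₁±m₁, j₂±m₂, J±M) = (1,2,1,1,1,2)
P² = 4/15
sum k=0..1:
  [0] +1/2 = 1/2
  [1] −1/1 = -1
S = -1/2
C² = P²·S² = 1/15 ; C = -0.258199

−√(1/15) = -0.258199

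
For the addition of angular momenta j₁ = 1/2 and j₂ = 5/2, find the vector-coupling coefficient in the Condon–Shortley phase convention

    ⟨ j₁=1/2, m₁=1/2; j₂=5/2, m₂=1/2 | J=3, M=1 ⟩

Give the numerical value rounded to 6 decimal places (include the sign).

+√(2/3) = +0.816497

j₁+j₂−J=0  J+j₁−j₂=1  J−j₁+j₂=5  j₁+j₂+J+1=7
(j₁±m₁, j₂±m₂, J±M) = (1,0,3,2,4,2)
P² = 96
sum k=0..0:
  [0] +1/12 = 1/12
S = 1/12
C² = P²·S² = 2/3 ; C = +0.816497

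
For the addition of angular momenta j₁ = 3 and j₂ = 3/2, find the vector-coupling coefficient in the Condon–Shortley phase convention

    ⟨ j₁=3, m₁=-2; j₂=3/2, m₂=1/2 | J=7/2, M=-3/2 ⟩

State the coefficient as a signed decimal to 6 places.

j₁+j₂−J=1  J+j₁−j₂=5  J−j₁+j₂=2  j₁+j₂+J+1=9
(j₁±m₁, j₂±m₂, J±M) = (1,5,2,1,2,5)
P² = 6400/21
sum k=0..1:
  [0] +1/240 = 1/240
  [1] −1/24 = -1/24
S = -3/80
C² = P²·S² = 3/7 ; C = -0.654654

-0.654654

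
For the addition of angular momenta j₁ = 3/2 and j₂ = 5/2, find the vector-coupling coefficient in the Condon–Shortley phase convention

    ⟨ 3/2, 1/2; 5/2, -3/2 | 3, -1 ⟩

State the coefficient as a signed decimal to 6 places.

+0.639010

j₁+j₂−J=1  J+j₁−j₂=2  J−j₁+j₂=4  j₁+j₂+J+1=8
(j₁±m₁, j₂±m₂, J±M) = (2,1,1,4,2,4)
P² = 96/5
sum k=0..1:
  [0] +1/6 = 1/6
  [1] −1/48 = -1/48
S = 7/48
C² = P²·S² = 49/120 ; C = +0.639010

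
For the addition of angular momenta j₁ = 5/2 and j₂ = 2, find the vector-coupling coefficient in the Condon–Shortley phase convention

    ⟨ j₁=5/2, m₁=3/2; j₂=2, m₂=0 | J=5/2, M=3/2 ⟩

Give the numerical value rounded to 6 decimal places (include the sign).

j₁+j₂−J=2  J+j₁−j₂=3  J−j₁+j₂=2  j₁+j₂+J+1=8
(j₁±m₁, j₂±m₂, J±M) = (4,1,2,2,4,1)
P² = 288/35
sum k=0..1:
  [0] +1/8 = 1/8
  [1] −1/6 = -1/6
S = -1/24
C² = P²·S² = 1/70 ; C = -0.119523

−√(1/70) = -0.119523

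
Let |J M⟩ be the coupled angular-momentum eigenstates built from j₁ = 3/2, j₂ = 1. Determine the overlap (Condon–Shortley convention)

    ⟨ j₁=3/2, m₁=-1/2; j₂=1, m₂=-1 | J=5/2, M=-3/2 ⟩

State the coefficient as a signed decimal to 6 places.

+√(3/5) = +0.774597

triangle: 0!×3!×2!/6! = 12/720
(j±m)!: 1!×2!×0!×2!×1!×4! = 96
prefactor² = (2J+1)×Δ×N² = 48/5
  k=0: +1/(0!×0!×2!×0!×1!×2!) = 1/4
Σ = 1/4  ⇒  CG² = 48/5×1/4² = 3/5
CG = +√(3/5) = +0.774597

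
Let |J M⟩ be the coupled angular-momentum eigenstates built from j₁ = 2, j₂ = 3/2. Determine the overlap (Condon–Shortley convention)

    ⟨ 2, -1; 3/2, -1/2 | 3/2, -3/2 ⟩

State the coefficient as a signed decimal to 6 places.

−√(2/5) ≈ -0.632456

triangle: 2!×2!×1!/6! = 4/720
(j±m)!: 1!×3!×1!×2!×0!×3! = 72
prefactor² = (2J+1)×Δ×N² = 8/5
  k=1: −1/(1!×1!×2!×0!×0!×1!) = -1/2
Σ = -1/2  ⇒  CG² = 8/5×(-1/2)² = 2/5
CG = −√(2/5) = -0.632456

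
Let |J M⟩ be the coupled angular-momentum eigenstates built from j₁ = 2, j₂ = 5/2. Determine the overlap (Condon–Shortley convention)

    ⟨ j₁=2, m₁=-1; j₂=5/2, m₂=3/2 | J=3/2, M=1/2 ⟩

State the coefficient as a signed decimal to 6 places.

+√(2/105) = +0.138013

j₁+j₂−J=3  J+j₁−j₂=1  J−j₁+j₂=2  j₁+j₂+J+1=7
(j₁±m₁, j₂±m₂, J±M) = (1,3,4,1,2,1)
P² = 96/35
sum k=2..3:
  [2] +1/4 = 1/4
  [3] −1/6 = -1/6
S = 1/12
C² = P²·S² = 2/105 ; C = +0.138013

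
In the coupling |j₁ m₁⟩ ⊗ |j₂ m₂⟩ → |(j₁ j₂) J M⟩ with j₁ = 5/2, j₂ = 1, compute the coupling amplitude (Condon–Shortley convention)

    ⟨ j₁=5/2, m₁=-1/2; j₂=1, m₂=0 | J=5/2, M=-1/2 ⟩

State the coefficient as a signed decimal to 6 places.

triangle: 1!×4!×1!/7! = 24/5040
(j±m)!: 2!×3!×1!×1!×2!×3! = 144
prefactor² = (2J+1)×Δ×N² = 144/35
  k=0: +1/(0!×1!×3!×1!×1!×0!) = 1/6
  k=1: −1/(1!×0!×2!×0!×2!×1!) = -1/4
Σ = -1/12  ⇒  CG² = 144/35×(-1/12)² = 1/35
CG = −√(1/35) = -0.169031

-0.169031  (= −√(1/35))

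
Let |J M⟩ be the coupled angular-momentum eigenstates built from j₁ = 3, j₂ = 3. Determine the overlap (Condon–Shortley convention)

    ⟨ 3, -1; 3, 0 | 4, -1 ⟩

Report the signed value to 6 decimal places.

−√(15/154) ≈ -0.312094

triangle: 2!×4!×4!/11! = 1152/39916800
(j±m)!: 2!×4!×3!×3!×3!×5! = 1244160
prefactor² = (2J+1)×Δ×N² = 124416/385
  k=0: +1/(0!×2!×4!×3!×0!×1!) = 1/288
  k=1: −1/(1!×1!×3!×2!×1!×2!) = -1/24
  k=2: +1/(2!×0!×2!×1!×2!×3!) = 1/48
Σ = -5/288  ⇒  CG² = 124416/385×(-5/288)² = 15/154
CG = −√(15/154) = -0.312094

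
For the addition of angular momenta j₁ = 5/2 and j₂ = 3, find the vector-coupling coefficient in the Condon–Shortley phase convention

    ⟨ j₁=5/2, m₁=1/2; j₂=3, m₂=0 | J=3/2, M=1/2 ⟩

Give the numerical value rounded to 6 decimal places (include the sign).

+0.338062

√[4·4!1!2!/8! · 3!2!3!3!2!1!] = √(144/35)
  +(−1)^1/∏(1,3,1,2,0,0)! = -1/12  (running -1/12)
  +(−1)^2/∏(2,2,0,1,1,1)! = 1/4  (running 1/6)
⟨..|..⟩ = √(144/35)·(1/6) = +0.338062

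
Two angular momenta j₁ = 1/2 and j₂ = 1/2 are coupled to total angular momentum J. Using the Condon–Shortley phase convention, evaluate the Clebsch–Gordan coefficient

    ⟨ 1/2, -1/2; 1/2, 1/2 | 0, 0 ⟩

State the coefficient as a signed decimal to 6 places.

-0.707107

triangle: 1!×0!×0!/2! = 1/2
(j±m)!: 0!×1!×1!×0!×0!×0! = 1
prefactor² = (2J+1)×Δ×N² = 1/2
  k=1: −1/(1!×0!×0!×0!×0!×0!) = -1
Σ = -1  ⇒  CG² = 1/2×(-1)² = 1/2
CG = −√(1/2) = -0.707107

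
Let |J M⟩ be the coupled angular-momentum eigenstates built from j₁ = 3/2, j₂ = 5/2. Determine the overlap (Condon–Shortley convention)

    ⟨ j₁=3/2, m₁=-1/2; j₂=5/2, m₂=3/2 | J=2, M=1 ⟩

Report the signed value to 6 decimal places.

j₁+j₂−J=2  J+j₁−j₂=1  J−j₁+j₂=3  j₁+j₂+J+1=7
(j₁±m₁, j₂±m₂, J±M) = (1,2,4,1,3,1)
P² = 24/7
sum k=1..2:
  [1] −1/6 = -1/6
  [2] +1/4 = 1/4
S = 1/12
C² = P²·S² = 1/42 ; C = +0.154303

+0.154303  (= +√(1/42))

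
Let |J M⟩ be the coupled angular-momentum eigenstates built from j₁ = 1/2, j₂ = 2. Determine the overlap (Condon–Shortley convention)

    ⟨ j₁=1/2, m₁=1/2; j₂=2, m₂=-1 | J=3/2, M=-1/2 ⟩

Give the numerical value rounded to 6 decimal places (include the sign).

+0.774597  (= +√(3/5))

√[4·1!0!3!/5! · 1!0!1!3!1!2!] = √(12/5)
  +(−1)^0/∏(0,1,0,1,0,2)! = 1/2  (running 1/2)
⟨..|..⟩ = √(12/5)·(1/2) = +0.774597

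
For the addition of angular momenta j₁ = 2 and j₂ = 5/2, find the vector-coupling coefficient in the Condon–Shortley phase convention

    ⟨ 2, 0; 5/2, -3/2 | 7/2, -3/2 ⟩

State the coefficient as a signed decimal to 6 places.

+√(2/7) = +0.534522

triangle: 1!·3!·4!/9! = 144/362880
(j±m)!: 2!·2!·1!·4!·2!·5! = 23040
prefactor² = (2J+1)·Δ·N² = 512/7
  k=0: +1/(0!·1!·2!·1!·1!·3!) = 1/12
  k=1: −1/(1!·0!·1!·0!·2!·4!) = -1/48
Σ = 1/16  ⇒  CG² = 512/7·1/16² = 2/7
CG = +√(2/7) = +0.534522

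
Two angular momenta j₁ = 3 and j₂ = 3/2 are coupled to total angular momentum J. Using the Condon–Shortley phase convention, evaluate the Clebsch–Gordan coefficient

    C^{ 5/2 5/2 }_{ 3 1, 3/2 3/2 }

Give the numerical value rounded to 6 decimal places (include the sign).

+0.327327

j₁+j₂−J=2  J+j₁−j₂=4  J−j₁+j₂=1  j₁+j₂+J+1=8
(j₁±m₁, j₂±m₂, J±M) = (4,2,3,0,5,0)
P² = 1728/7
sum k=2..2:
  [2] +1/48 = 1/48
S = 1/48
C² = P²·S² = 3/28 ; C = +0.327327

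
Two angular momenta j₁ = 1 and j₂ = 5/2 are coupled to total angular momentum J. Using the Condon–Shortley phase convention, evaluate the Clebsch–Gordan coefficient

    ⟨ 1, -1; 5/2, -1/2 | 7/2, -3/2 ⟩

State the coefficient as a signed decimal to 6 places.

+0.690066

j₁+j₂−J=0  J+j₁−j₂=2  J−j₁+j₂=5  j₁+j₂+J+1=8
(j₁±m₁, j₂±m₂, J±M) = (0,2,2,3,2,5)
P² = 1920/7
sum k=0..0:
  [0] +1/24 = 1/24
S = 1/24
C² = P²·S² = 10/21 ; C = +0.690066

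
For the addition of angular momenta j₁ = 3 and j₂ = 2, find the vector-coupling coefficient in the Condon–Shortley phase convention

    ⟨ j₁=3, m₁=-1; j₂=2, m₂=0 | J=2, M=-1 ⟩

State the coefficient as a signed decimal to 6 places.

triangle: 3!*3!*1!/8! = 36/40320
(j±m)!: 2!*4!*2!*2!*1!*3! = 1152
prefactor² = (2J+1)*Δ*N² = 36/7
  k=1: −1/(1!*2!*3!*1!*0!*0!) = -1/12
  k=2: +1/(2!*1!*2!*0!*1!*1!) = 1/4
Σ = 1/6  ⇒  CG² = 36/7*1/6² = 1/7
CG = +√(1/7) = +0.377964

+0.377964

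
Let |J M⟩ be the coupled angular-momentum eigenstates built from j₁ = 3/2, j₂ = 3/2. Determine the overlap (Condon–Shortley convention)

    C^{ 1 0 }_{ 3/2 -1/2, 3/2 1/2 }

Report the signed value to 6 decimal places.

-0.223607

triangle: 2!·1!·1!/5! = 2/120
(j±m)!: 1!·2!·2!·1!·1!·1! = 4
prefactor² = (2J+1)·Δ·N² = 1/5
  k=1: −1/(1!·1!·1!·1!·0!·0!) = -1
  k=2: +1/(2!·0!·0!·0!·1!·1!) = 1/2
Σ = -1/2  ⇒  CG² = 1/5·(-1/2)² = 1/20
CG = −√(1/20) = -0.223607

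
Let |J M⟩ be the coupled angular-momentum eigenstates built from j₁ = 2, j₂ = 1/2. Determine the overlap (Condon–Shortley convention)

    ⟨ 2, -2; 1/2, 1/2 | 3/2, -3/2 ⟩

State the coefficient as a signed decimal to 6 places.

triangle: 1!*3!*0!/5! = 6/120
(j±m)!: 0!*4!*1!*0!*0!*3! = 144
prefactor² = (2J+1)*Δ*N² = 144/5
  k=1: −1/(1!*0!*3!*0!*0!*0!) = -1/6
Σ = -1/6  ⇒  CG² = 144/5*(-1/6)² = 4/5
CG = −√(4/5) = -0.894427

-0.894427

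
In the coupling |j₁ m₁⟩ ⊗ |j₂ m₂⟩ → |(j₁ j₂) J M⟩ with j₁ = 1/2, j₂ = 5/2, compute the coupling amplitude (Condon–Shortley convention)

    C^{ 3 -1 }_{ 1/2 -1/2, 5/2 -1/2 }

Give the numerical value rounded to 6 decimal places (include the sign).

triangle: 0!×1!×5!/7! = 120/5040
(j±m)!: 0!×1!×2!×3!×2!×4! = 576
prefactor² = (2J+1)×Δ×N² = 96
  k=0: +1/(0!×0!×1!×2!×0!×3!) = 1/12
Σ = 1/12  ⇒  CG² = 96×1/12² = 2/3
CG = +√(2/3) = +0.816497

+√(2/3) = +0.816497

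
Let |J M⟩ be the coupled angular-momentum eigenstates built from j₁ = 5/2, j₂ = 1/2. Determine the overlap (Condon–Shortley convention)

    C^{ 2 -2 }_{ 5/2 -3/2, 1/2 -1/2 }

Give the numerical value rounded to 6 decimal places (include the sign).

+√(1/6) = +0.408248

triangle: 1!×4!×0!/6! = 24/720
(j±m)!: 1!×4!×0!×1!×0!×4! = 576
prefactor² = (2J+1)×Δ×N² = 96
  k=0: +1/(0!×1!×4!×0!×0!×0!) = 1/24
Σ = 1/24  ⇒  CG² = 96×1/24² = 1/6
CG = +√(1/6) = +0.408248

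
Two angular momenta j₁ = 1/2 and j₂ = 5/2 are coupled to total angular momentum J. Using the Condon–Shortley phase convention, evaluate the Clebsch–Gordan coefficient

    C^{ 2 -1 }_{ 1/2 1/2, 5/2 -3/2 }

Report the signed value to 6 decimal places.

+0.816497  (= +√(2/3))

√[5·1!0!4!/6! · 1!0!1!4!1!3!] = √(24)
  +(−1)^0/∏(0,1,0,1,0,3)! = 1/6  (running 1/6)
⟨..|..⟩ = √(24)·(1/6) = +0.816497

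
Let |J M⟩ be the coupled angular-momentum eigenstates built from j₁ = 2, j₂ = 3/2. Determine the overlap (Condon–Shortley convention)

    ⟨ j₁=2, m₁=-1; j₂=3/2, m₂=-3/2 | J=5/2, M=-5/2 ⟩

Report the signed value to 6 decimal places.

+√(3/7) = +0.654654

triangle: 1!×3!×2!/7! = 12/5040
(j±m)!: 1!×3!×0!×3!×0!×5! = 4320
prefactor² = (2J+1)×Δ×N² = 432/7
  k=0: +1/(0!×1!×3!×0!×0!×2!) = 1/12
Σ = 1/12  ⇒  CG² = 432/7×1/12² = 3/7
CG = +√(3/7) = +0.654654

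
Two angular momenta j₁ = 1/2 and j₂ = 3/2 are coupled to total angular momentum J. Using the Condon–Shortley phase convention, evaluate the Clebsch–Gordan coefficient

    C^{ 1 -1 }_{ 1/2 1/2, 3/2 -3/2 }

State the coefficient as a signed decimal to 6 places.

triangle: 1!×0!×2!/4! = 2/24
(j±m)!: 1!×0!×0!×3!×0!×2! = 12
prefactor² = (2J+1)×Δ×N² = 3
  k=0: +1/(0!×1!×0!×0!×0!×2!) = 1/2
Σ = 1/2  ⇒  CG² = 3×1/2² = 3/4
CG = +√(3/4) = +0.866025

+√(3/4) ≈ +0.866025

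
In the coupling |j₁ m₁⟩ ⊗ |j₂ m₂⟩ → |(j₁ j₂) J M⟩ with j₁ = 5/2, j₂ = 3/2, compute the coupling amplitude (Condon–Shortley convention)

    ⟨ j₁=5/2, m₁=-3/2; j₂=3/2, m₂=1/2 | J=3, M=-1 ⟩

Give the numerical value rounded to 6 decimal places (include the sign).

−√(49/120) ≈ -0.639010

j₁+j₂−J=1  J+j₁−j₂=4  J−j₁+j₂=2  j₁+j₂+J+1=8
(j₁±m₁, j₂±m₂, J±M) = (1,4,2,1,2,4)
P² = 96/5
sum k=0..1:
  [0] +1/48 = 1/48
  [1] −1/6 = -1/6
S = -7/48
C² = P²·S² = 49/120 ; C = -0.639010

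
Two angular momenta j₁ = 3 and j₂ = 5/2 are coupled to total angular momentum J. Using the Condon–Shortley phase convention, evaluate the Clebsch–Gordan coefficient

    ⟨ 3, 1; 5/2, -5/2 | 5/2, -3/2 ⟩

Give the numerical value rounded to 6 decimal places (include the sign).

√[6·3!3!2!/9! · 4!2!0!5!1!4!] = √(1152/7)
  +(−1)^0/∏(0,3,2,0,1,2)! = 1/24  (running 1/24)
⟨..|..⟩ = √(1152/7)·(1/24) = +0.534522

+0.534522  (= +√(2/7))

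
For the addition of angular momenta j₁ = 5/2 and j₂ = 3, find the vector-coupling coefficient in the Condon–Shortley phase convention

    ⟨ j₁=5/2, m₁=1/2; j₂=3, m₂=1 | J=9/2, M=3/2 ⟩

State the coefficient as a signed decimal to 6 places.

-0.147122  (= −√(5/231))

j₁+j₂−J=1  J+j₁−j₂=4  J−j₁+j₂=5  j₁+j₂+J+1=11
(j₁±m₁, j₂±m₂, J±M) = (3,2,4,2,6,3)
P² = 138240/77
sum k=0..1:
  [0] +1/96 = 1/96
  [1] −1/72 = -1/72
S = -1/288
C² = P²·S² = 5/231 ; C = -0.147122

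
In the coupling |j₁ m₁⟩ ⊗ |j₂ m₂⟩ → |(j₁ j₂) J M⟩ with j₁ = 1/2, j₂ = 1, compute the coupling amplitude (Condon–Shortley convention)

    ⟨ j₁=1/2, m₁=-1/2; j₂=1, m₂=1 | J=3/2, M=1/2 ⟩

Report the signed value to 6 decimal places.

+√(1/3) = +0.577350

√[4·0!1!2!/4! · 0!1!2!0!2!1!] = √(4/3)
  +(−1)^0/∏(0,0,1,2,0,0)! = 1/2  (running 1/2)
⟨..|..⟩ = √(4/3)·(1/2) = +0.577350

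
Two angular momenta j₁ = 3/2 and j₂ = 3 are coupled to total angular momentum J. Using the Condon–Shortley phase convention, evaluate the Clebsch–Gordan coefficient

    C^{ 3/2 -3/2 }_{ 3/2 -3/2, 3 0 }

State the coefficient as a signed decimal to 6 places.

-0.169031

triangle: 3!×0!×3!/7! = 36/5040
(j±m)!: 0!×3!×3!×3!×0!×3! = 1296
prefactor² = (2J+1)×Δ×N² = 1296/35
  k=3: −1/(3!×0!×0!×0!×0!×3!) = -1/36
Σ = -1/36  ⇒  CG² = 1296/35×(-1/36)² = 1/35
CG = −√(1/35) = -0.169031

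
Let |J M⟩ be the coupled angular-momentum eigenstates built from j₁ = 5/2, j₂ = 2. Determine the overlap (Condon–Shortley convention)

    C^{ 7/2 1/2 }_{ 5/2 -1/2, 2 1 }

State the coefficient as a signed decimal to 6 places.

triangle: 1!×4!×3!/9! = 144/362880
(j±m)!: 2!×3!×3!×1!×4!×3! = 10368
prefactor² = (2J+1)×Δ×N² = 1152/35
  k=0: +1/(0!×1!×3!×3!×1!×0!) = 1/36
  k=1: −1/(1!×0!×2!×2!×2!×1!) = -1/8
Σ = -7/72  ⇒  CG² = 1152/35×(-7/72)² = 14/45
CG = −√(14/45) = -0.557773

-0.557773  (= −√(14/45))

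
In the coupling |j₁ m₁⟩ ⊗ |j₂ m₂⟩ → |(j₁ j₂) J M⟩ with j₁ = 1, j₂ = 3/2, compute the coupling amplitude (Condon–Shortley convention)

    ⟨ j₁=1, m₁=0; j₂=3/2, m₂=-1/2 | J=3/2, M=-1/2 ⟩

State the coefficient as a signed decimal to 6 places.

triangle: 1!*1!*2!/5! = 2/120
(j±m)!: 1!*1!*1!*2!*1!*2! = 4
prefactor² = (2J+1)*Δ*N² = 4/15
  k=0: +1/(0!*1!*1!*1!*0!*1!) = 1
  k=1: −1/(1!*0!*0!*0!*1!*2!) = -1/2
Σ = 1/2  ⇒  CG² = 4/15*1/2² = 1/15
CG = +√(1/15) = +0.258199

+0.258199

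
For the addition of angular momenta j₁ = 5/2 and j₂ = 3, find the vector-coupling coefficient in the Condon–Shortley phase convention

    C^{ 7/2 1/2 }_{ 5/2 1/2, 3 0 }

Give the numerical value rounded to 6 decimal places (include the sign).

−√(4/21) ≈ -0.436436

√[8·2!3!4!/10! · 3!2!3!3!4!3!] = √(6912/175)
  +(−1)^0/∏(0,2,2,3,1,1)! = 1/24  (running 1/24)
  +(−1)^1/∏(1,1,1,2,2,2)! = -1/8  (running -1/12)
  +(−1)^2/∏(2,0,0,1,3,3)! = 1/72  (running -5/72)
⟨..|..⟩ = √(6912/175)·(-5/72) = -0.436436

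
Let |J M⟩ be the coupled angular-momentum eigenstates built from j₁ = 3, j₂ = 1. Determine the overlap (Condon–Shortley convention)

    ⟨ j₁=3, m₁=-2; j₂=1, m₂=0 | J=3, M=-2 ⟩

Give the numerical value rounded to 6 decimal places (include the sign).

−√(1/3) = -0.577350

√[7·1!5!1!/8! · 1!5!1!1!1!5!] = √(300)
  +(−1)^0/∏(0,1,5,1,0,0)! = 1/120  (running 1/120)
  +(−1)^1/∏(1,0,4,0,1,1)! = -1/24  (running -1/30)
⟨..|..⟩ = √(300)·(-1/30) = -0.577350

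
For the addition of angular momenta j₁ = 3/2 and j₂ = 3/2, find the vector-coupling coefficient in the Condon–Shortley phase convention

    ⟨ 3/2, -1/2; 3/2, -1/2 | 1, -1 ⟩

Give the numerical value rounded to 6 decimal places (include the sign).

j₁+j₂−J=2  J+j₁−j₂=1  J−j₁+j₂=1  j₁+j₂+J+1=5
(j₁±m₁, j₂±m₂, J±M) = (1,2,1,2,0,2)
P² = 2/5
sum k=1..1:
  [1] −1/1 = -1
S = -1
C² = P²·S² = 2/5 ; C = -0.632456

-0.632456  (= −√(2/5))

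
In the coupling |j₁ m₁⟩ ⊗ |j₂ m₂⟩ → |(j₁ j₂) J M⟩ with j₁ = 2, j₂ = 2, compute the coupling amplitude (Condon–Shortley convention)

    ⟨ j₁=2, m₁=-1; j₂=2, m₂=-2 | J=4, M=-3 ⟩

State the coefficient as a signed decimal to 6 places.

√[9·0!4!4!/9! · 1!3!0!4!1!7!] = √(10368)
  +(−1)^0/∏(0,0,3,0,1,4)! = 1/144  (running 1/144)
⟨..|..⟩ = √(10368)·(1/144) = +0.707107

+0.707107  (= +√(1/2))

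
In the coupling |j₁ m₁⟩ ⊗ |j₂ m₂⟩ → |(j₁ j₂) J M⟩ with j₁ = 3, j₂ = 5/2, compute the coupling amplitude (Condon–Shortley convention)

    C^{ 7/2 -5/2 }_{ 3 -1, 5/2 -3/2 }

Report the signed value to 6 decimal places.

−√(10/63) ≈ -0.398410

triangle: 2!·4!·3!/10! = 288/3628800
(j±m)!: 2!·4!·1!·4!·1!·6! = 829440
prefactor² = (2J+1)·Δ·N² = 18432/35
  k=0: +1/(0!·2!·4!·1!·0!·2!) = 1/96
  k=1: −1/(1!·1!·3!·0!·1!·3!) = -1/36
Σ = -5/288  ⇒  CG² = 18432/35·(-5/288)² = 10/63
CG = −√(10/63) = -0.398410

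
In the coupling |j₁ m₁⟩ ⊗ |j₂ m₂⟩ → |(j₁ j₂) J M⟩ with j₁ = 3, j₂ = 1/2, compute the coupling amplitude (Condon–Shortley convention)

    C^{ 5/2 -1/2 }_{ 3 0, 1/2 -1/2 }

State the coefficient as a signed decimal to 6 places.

+√(3/7) = +0.654654

j₁+j₂−J=1  J+j₁−j₂=5  J−j₁+j₂=0  j₁+j₂+J+1=7
(j₁±m₁, j₂±m₂, J±M) = (3,3,0,1,2,3)
P² = 432/7
sum k=0..0:
  [0] +1/12 = 1/12
S = 1/12
C² = P²·S² = 3/7 ; C = +0.654654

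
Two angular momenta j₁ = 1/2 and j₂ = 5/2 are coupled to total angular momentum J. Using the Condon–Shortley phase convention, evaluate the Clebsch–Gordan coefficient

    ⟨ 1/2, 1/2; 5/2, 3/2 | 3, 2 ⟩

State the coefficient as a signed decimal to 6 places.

j₁+j₂−J=0  J+j₁−j₂=1  J−j₁+j₂=5  j₁+j₂+J+1=7
(j₁±m₁, j₂±m₂, J±M) = (1,0,4,1,5,1)
P² = 480
sum k=0..0:
  [0] +1/24 = 1/24
S = 1/24
C² = P²·S² = 5/6 ; C = +0.912871

+√(5/6) = +0.912871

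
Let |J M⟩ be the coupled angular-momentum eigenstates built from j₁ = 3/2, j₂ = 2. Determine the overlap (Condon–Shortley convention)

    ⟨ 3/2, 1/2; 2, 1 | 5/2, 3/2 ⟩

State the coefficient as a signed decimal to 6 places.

j₁+j₂−J=1  J+j₁−j₂=2  J−j₁+j₂=3  j₁+j₂+J+1=7
(j₁±m₁, j₂±m₂, J±M) = (2,1,3,1,4,1)
P² = 144/35
sum k=0..1:
  [0] +1/6 = 1/6
  [1] −1/4 = -1/4
S = -1/12
C² = P²·S² = 1/35 ; C = -0.169031

-0.169031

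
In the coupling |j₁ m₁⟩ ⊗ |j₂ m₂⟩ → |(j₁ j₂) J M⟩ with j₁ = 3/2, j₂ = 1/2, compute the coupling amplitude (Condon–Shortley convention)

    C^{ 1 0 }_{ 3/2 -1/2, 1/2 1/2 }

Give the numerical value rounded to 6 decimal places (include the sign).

−√(1/2) ≈ -0.707107

√[3·1!2!0!/4! · 1!2!1!0!1!1!] = √(1/2)
  +(−1)^1/∏(1,0,1,0,1,0)! = -1  (running -1)
⟨..|..⟩ = √(1/2)·(-1) = -0.707107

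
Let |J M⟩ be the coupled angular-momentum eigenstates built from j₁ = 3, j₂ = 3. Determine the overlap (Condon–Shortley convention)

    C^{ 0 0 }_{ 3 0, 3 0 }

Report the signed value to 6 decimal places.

triangle: 6!*0!*0!/7! = 720/5040
(j±m)!: 3!*3!*3!*3!*0!*0! = 1296
prefactor² = (2J+1)*Δ*N² = 1296/7
  k=3: −1/(3!*3!*0!*0!*0!*0!) = -1/36
Σ = -1/36  ⇒  CG² = 1296/7*(-1/36)² = 1/7
CG = −√(1/7) = -0.377964

-0.377964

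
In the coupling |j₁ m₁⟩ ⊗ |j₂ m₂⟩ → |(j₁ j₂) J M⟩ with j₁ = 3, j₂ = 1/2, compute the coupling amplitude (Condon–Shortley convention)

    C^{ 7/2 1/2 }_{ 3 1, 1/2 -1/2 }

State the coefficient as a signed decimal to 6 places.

√[8·0!6!1!/8! · 4!2!0!1!4!3!] = √(6912/7)
  +(−1)^0/∏(0,0,2,0,4,1)! = 1/48  (running 1/48)
⟨..|..⟩ = √(6912/7)·(1/48) = +0.654654

+√(3/7) ≈ +0.654654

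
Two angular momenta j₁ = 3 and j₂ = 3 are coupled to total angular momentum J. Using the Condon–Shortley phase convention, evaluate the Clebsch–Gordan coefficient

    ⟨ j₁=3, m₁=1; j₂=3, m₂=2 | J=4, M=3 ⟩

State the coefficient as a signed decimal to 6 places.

√[9·2!4!4!/11! · 4!2!5!1!7!1!] = √(82944/11)
  +(−1)^1/∏(1,1,1,4,3,0)! = -1/144  (running -1/144)
  +(−1)^2/∏(2,0,0,3,4,1)! = 1/288  (running -1/288)
⟨..|..⟩ = √(82944/11)·(-1/288) = -0.301511

−√(1/11) ≈ -0.301511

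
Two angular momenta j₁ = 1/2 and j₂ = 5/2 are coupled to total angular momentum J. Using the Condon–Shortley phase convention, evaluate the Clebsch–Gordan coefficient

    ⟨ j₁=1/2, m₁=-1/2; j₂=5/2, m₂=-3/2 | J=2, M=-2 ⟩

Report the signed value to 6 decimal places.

−√(1/6) ≈ -0.408248

√[5·1!0!4!/6! · 0!1!1!4!0!4!] = √(96)
  +(−1)^1/∏(1,0,0,0,0,4)! = -1/24  (running -1/24)
⟨..|..⟩ = √(96)·(-1/24) = -0.408248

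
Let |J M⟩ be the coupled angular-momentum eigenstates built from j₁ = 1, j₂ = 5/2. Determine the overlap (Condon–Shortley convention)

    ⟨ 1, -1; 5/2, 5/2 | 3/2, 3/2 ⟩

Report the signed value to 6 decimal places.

+√(2/3) ≈ +0.816497

triangle: 2!·0!·3!/6! = 12/720
(j±m)!: 0!·2!·5!·0!·3!·0! = 1440
prefactor² = (2J+1)·Δ·N² = 96
  k=2: +1/(2!·0!·0!·3!·0!·0!) = 1/12
Σ = 1/12  ⇒  CG² = 96·1/12² = 2/3
CG = +√(2/3) = +0.816497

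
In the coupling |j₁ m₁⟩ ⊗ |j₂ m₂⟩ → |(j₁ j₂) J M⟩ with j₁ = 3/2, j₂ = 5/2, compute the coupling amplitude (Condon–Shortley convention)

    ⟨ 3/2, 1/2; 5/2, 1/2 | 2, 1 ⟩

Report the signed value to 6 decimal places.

j₁+j₂−J=2  J+j₁−j₂=1  J−j₁+j₂=3  j₁+j₂+J+1=7
(j₁±m₁, j₂±m₂, J±M) = (2,1,3,2,3,1)
P² = 12/7
sum k=0..1:
  [0] +1/12 = 1/12
  [1] −1/2 = -1/2
S = -5/12
C² = P²·S² = 25/84 ; C = -0.545545

-0.545545  (= −√(25/84))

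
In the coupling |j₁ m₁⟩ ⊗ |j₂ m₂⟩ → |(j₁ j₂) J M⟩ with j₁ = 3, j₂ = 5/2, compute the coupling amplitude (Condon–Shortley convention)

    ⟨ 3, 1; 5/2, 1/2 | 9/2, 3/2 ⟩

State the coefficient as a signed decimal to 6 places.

+0.147122

j₁+j₂−J=1  J+j₁−j₂=5  J−j₁+j₂=4  j₁+j₂+J+1=11
(j₁±m₁, j₂±m₂, J±M) = (4,2,3,2,6,3)
P² = 138240/77
sum k=0..1:
  [0] +1/72 = 1/72
  [1] −1/96 = -1/96
S = 1/288
C² = P²·S² = 5/231 ; C = +0.147122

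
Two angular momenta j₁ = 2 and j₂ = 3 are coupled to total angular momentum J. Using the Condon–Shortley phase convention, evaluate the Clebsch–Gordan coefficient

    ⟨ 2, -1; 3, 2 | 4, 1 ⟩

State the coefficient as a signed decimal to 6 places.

j₁+j₂−J=1  J+j₁−j₂=3  J−j₁+j₂=5  j₁+j₂+J+1=10
(j₁±m₁, j₂±m₂, J±M) = (1,3,5,1,5,3)
P² = 6480/7
sum k=0..1:
  [0] +1/720 = 1/720
  [1] −1/48 = -1/48
S = -7/360
C² = P²·S² = 7/20 ; C = -0.591608

-0.591608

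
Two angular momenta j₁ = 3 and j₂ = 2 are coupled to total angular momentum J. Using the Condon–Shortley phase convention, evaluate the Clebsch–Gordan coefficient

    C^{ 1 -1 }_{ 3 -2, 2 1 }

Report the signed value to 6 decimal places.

triangle: 4!·2!·0!/7! = 48/5040
(j±m)!: 1!·5!·3!·1!·0!·2! = 1440
prefactor² = (2J+1)·Δ·N² = 288/7
  k=3: −1/(3!·1!·2!·0!·0!·0!) = -1/12
Σ = -1/12  ⇒  CG² = 288/7·(-1/12)² = 2/7
CG = −√(2/7) = -0.534522

−√(2/7) = -0.534522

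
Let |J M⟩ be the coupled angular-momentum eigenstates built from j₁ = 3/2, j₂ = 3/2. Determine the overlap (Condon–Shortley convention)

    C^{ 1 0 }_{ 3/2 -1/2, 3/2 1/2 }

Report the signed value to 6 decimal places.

−√(1/20) = -0.223607

triangle: 2!*1!*1!/5! = 2/120
(j±m)!: 1!*2!*2!*1!*1!*1! = 4
prefactor² = (2J+1)*Δ*N² = 1/5
  k=1: −1/(1!*1!*1!*1!*0!*0!) = -1
  k=2: +1/(2!*0!*0!*0!*1!*1!) = 1/2
Σ = -1/2  ⇒  CG² = 1/5*(-1/2)² = 1/20
CG = −√(1/20) = -0.223607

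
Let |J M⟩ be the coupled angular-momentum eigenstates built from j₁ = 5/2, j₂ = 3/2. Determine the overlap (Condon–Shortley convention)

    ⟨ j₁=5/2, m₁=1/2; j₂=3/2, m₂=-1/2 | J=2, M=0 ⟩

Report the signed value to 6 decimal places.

j₁+j₂−J=2  J+j₁−j₂=3  J−j₁+j₂=1  j₁+j₂+J+1=7
(j₁±m₁, j₂±m₂, J±M) = (3,2,1,2,2,2)
P² = 8/7
sum k=0..1:
  [0] +1/4 = 1/4
  [1] −1/2 = -1/2
S = -1/4
C² = P²·S² = 1/14 ; C = -0.267261

−√(1/14) = -0.267261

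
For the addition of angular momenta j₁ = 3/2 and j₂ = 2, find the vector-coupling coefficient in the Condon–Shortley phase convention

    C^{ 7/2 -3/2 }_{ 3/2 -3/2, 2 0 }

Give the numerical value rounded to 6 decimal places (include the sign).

+√(2/7) = +0.534522

√[8·0!3!4!/8! · 0!3!2!2!2!5!] = √(1152/7)
  +(−1)^0/∏(0,0,3,2,0,2)! = 1/24  (running 1/24)
⟨..|..⟩ = √(1152/7)·(1/24) = +0.534522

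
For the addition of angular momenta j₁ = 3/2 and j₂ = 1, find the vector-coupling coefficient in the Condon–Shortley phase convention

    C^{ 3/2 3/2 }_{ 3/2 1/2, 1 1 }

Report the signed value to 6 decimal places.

triangle: 1!×2!×1!/5! = 2/120
(j±m)!: 2!×1!×2!×0!×3!×0! = 24
prefactor² = (2J+1)×Δ×N² = 8/5
  k=1: −1/(1!×0!×0!×1!×2!×0!) = -1/2
Σ = -1/2  ⇒  CG² = 8/5×(-1/2)² = 2/5
CG = −√(2/5) = -0.632456

-0.632456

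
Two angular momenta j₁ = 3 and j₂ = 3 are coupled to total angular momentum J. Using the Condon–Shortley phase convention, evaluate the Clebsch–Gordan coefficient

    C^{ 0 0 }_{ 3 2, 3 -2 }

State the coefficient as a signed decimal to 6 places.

-0.377964  (= −√(1/7))

√[1·6!0!0!/7! · 5!1!1!5!0!0!] = √(14400/7)
  +(−1)^1/∏(1,5,0,0,0,0)! = -1/120  (running -1/120)
⟨..|..⟩ = √(14400/7)·(-1/120) = -0.377964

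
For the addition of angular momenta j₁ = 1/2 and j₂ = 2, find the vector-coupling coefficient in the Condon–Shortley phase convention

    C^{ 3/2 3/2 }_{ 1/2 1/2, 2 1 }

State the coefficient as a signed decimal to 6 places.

+√(1/5) ≈ +0.447214

j₁+j₂−J=1  J+j₁−j₂=0  J−j₁+j₂=3  j₁+j₂+J+1=5
(j₁±m₁, j₂±m₂, J±M) = (1,0,3,1,3,0)
P² = 36/5
sum k=0..0:
  [0] +1/6 = 1/6
S = 1/6
C² = P²·S² = 1/5 ; C = +0.447214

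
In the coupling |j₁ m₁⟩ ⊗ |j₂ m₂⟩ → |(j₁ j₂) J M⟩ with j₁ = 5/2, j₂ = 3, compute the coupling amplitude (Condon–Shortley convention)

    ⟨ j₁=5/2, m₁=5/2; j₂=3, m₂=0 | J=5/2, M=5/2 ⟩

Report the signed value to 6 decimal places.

triangle: 3!·2!·3!/9! = 72/362880
(j±m)!: 5!·0!·3!·3!·5!·0! = 518400
prefactor² = (2J+1)·Δ·N² = 4320/7
  k=0: +1/(0!·3!·0!·3!·2!·0!) = 1/72
Σ = 1/72  ⇒  CG² = 4320/7·1/72² = 5/42
CG = +√(5/42) = +0.345033

+0.345033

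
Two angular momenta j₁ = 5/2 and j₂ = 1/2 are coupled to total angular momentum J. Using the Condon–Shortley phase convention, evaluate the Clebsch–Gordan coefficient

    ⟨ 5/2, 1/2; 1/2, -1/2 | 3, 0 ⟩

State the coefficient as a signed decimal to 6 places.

triangle: 0!×5!×1!/7! = 120/5040
(j±m)!: 3!×2!×0!×1!×3!×3! = 432
prefactor² = (2J+1)×Δ×N² = 72
  k=0: +1/(0!×0!×2!×0!×3!×1!) = 1/12
Σ = 1/12  ⇒  CG² = 72×1/12² = 1/2
CG = +√(1/2) = +0.707107

+0.707107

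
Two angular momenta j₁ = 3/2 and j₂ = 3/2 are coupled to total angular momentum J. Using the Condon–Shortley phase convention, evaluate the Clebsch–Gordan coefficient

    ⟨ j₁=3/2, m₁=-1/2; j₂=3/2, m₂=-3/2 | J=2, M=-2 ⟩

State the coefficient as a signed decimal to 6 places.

+√(1/2) = +0.707107

√[5·1!2!2!/6! · 1!2!0!3!0!4!] = √(8)
  +(−1)^0/∏(0,1,2,0,0,2)! = 1/4  (running 1/4)
⟨..|..⟩ = √(8)·(1/4) = +0.707107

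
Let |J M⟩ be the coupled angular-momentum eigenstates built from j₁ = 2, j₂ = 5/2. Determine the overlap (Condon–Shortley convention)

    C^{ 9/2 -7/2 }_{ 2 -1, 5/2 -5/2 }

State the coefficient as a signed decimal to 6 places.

+√(4/9) ≈ +0.666667

√[10·0!4!5!/10! · 1!3!0!5!1!8!] = √(230400)
  +(−1)^0/∏(0,0,3,0,1,5)! = 1/720  (running 1/720)
⟨..|..⟩ = √(230400)·(1/720) = +0.666667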